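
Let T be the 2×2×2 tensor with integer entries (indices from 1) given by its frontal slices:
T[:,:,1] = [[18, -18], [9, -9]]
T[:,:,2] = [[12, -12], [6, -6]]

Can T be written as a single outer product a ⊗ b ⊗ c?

If T = a ⊗ b ⊗ c then every fibre of T is a multiple of the corresponding factor, so read the factors off the fibres through the nonzero entry T[1,1,1] = 18.
The mode-1 fibre T[:,1,1] = [18, 9] gives a = (2, 1) (primitive direction); the mode-2 fibre T[1,:,1] = [18, -18] gives b = (1, -1); then c[k] = T[1,1,k] / (a[1]·b[1]) = [18, 12] / 2 = (9, 6).
Expanding (2, 1) ⊗ (1, -1) ⊗ (9, 6) reproduces all 8 entries of T, so T = (2, 1) ⊗ (1, -1) ⊗ (9, 6) and rank(T) ≤ 1.
Equivalently every frontal slice T[:,:,k] is c[k] times the rank-1 matrix (2, 1) ⊗ (1, -1). So T has rank 1 (it is nonzero).

Yes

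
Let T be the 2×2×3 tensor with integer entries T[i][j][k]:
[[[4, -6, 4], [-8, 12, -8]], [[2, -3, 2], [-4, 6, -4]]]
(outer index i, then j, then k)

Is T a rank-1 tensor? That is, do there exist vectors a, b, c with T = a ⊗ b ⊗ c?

Yes

If T = a ⊗ b ⊗ c then every fibre of T is a multiple of the corresponding factor, so read the factors off the fibres through the nonzero entry T[0,0,0] = 4.
The mode-1 fibre T[:,0,0] = [4, 2] gives a = (2, 1) (primitive direction); the mode-2 fibre T[0,:,0] = [4, -8] gives b = (1, -2); then c[k] = T[0,0,k] / (a[0]·b[0]) = [4, -6, 4] / 2 = (2, -3, 2).
Expanding (2, 1) ⊗ (1, -2) ⊗ (2, -3, 2) reproduces all 12 entries of T, so T = (2, 1) ⊗ (1, -2) ⊗ (2, -3, 2) and rank(T) ≤ 1.
Equivalently every frontal slice T[:,:,k] is c[k] times the rank-1 matrix (2, 1) ⊗ (1, -2). So T has rank 1 (it is nonzero).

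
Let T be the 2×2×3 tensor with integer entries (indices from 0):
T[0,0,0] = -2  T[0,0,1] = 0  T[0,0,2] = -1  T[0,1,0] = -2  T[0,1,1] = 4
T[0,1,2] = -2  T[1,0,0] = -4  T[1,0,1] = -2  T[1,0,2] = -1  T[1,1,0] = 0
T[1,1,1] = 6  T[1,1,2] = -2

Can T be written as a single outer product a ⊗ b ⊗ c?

No

The mode-3 unfolding of T (rows indexed by k, columns by (i,j) = (0,0), (0,1), (1,0), (1,1)) is [[-2, -2, -4, 0], [0, 4, -2, 6], [-1, -2, -1, -2]].
There the 3×3 minor on rows k ∈ {0, 1, 2}, columns (i,j) ∈ {(0,0), (0,1), (1,0)} is det [[-2, -2, -4], [0, 4, -2], [-1, -2, -1]] = -4 ≠ 0, so this unfolding has rank ≥ 3; CP rank is at least every unfolding rank, so rank(T) ≥ 3.
In particular rank(T) ≥ 3 > 1, so T is not rank-1.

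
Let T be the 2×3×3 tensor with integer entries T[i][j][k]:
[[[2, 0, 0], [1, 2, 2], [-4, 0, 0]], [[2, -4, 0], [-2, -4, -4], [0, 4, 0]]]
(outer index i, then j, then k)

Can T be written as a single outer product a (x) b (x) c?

The mode-2 unfolding of T (rows indexed by j, columns by (i,k) = (0,0), (0,1), (0,2), (1,0), (1,1), (1,2)) is [[2, 0, 0, 2, -4, 0], [1, 2, 2, -2, -4, -4], [-4, 0, 0, 0, 4, 0]].
There the 3×3 minor on rows j ∈ {0, 1, 2}, columns (i,k) ∈ {(0,0), (0,1), (1,0)} is det [[2, 0, 2], [1, 2, -2], [-4, 0, 0]] = 16 ≠ 0, so this unfolding has rank ≥ 3; CP rank is at least every unfolding rank, so rank(T) ≥ 3.
In particular rank(T) ≥ 3 > 1, so T is not rank-1.

No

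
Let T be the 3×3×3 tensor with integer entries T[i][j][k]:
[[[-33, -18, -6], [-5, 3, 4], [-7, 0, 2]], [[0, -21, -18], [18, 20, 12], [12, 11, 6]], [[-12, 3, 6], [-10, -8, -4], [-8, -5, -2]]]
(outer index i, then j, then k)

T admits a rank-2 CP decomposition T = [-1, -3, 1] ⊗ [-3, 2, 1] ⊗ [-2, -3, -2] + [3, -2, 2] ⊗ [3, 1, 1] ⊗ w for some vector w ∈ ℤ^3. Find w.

w = [-3, -1, 0]

Subtract the known terms from T to get the rank-1 residual R = [3, -2, 2] ⊗ [3, 1, 1] ⊗ w, so R[i,j,k] = a[i]·b[j]·w[k]. Pick indices with nonzero a[0]·b[0] = (3)·(3) = 9. Only the fibre through (0,0,·) is needed: R[0,0,:] = T[0,0,:] − Σₗ aₗ[0]bₗ[0]cₗ = [-33, -18, -6] − (-1)·(-3)·[-2, -3, -2] = [-27, -9, 0]. Then w[k] = R[0,0,k] / 9 for each k, giving w = [-27, -9, 0] / 9 = [-3, -1, 0].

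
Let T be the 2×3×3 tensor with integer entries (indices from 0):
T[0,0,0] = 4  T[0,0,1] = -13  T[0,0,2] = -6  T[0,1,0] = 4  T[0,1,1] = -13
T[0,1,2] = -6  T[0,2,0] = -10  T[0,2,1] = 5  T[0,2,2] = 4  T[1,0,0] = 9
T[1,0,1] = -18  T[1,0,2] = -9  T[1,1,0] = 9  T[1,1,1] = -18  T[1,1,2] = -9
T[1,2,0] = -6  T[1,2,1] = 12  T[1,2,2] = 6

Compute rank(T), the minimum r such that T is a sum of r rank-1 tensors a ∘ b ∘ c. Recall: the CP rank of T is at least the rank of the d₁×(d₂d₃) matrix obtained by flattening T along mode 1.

Lower bound: in the mode-3 unfolding of T (rows indexed by k, columns by (i,j)) the 2×2 minor on rows k ∈ {0, 1}, columns (i,j) ∈ {(0,0), (0,2)} is det [[4, -10], [-13, 5]] = -110 ≠ 0, so that unfolding has rank ≥ 2 and hence rank(T) ≥ 2 (CP rank is at least every unfolding rank, though it can be larger).
Upper bound: with S_k = T[:,:,k], the two rank-1 terms a₁b₁ᵀ, a₂b₂ᵀ are the rank-1 members of the pencil x·S₀ + y·S₁.
The 2×2 minor of x·S₀ + y·S₁ on rows {0,1}, columns {0,2} is 66·x² − 99·xy − 66·y² = 33·(x − 2·y)(2·x + y), vanishing at (x:y) = (2:1) and (1:-2).
M₁ = 2·S₀ + S₁ = [[-5, -5, -15], [0, 0, 0]] = (-5)·(1, 0)(1, 1, 3)ᵀ and M₂ = S₀ − 2·S₁ = [[30, 30, -20], [45, 45, -30]] = 5·(2, 3)(3, 3, -2)ᵀ, so take a₁ = (1, 0), b₁ = (1, 1, 3), a₂ = (2, 3), b₂ = (3, 3, -2).
Each slice is an integer combination of E₁ = a₁b₁ᵀ and E₂ = a₂b₂ᵀ: S₀ = −2·E₁ + E₂, S₁ = −E₁ − 2·E₂, S₂ = −E₂; reading off coefficients, c₁ = (-2, -1, 0) and c₂ = (1, -2, -1).
Hence T = (1, 0) ∘ (1, 1, 3) ∘ (-2, -1, 0) + (2, 3) ∘ (3, 3, -2) ∘ (1, -2, -1), so rank(T) ≤ 2.
These bounds meet, so rank(T) = 2.

2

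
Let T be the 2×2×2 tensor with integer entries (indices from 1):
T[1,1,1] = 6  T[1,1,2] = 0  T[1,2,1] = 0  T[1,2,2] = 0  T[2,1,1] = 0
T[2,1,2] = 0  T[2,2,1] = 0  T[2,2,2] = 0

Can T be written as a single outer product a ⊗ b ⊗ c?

If T = a ⊗ b ⊗ c then every fibre of T is a multiple of the corresponding factor, so read the factors off the fibres through the nonzero entry T[1,1,1] = 6.
The mode-1 fibre T[:,1,1] = [6, 0] gives a = [1, 0] (primitive direction); the mode-2 fibre T[1,:,1] = [6, 0] gives b = [1, 0]; then c[k] = T[1,1,k] / (a[1]·b[1]) = [6, 0] / 1 = [6, 0].
Expanding [1, 0] ⊗ [1, 0] ⊗ [6, 0] reproduces all 8 entries of T, so T = [1, 0] ⊗ [1, 0] ⊗ [6, 0] and rank(T) ≤ 1.
Equivalently every frontal slice T[:,:,k] is c[k] times the rank-1 matrix [1, 0] ⊗ [1, 0]. So T has rank 1 (it is nonzero).

Yes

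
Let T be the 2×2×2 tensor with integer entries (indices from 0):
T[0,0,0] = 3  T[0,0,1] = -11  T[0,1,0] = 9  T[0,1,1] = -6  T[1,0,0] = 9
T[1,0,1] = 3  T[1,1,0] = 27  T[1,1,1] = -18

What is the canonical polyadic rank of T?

2

Lower bound: the mode-1 unfolding of T (rows indexed by i, columns by (j,k) = (0,0), (0,1), (1,0), (1,1)) is [[3, -11, 9, -6], [9, 3, 27, -18]].
There the 2×2 minor on rows i ∈ {0, 1}, columns (j,k) ∈ {(0,0), (0,1)} is det [[3, -11], [9, 3]] = 108 ≠ 0, so this unfolding has rank ≥ 2; CP rank is at least every unfolding rank, so rank(T) ≥ 2. (Flattening ranks never certify an upper bound on CP rank; for that we must actually write T with 2 rank-1 terms.)
Upper bound — finding two terms. Write S_k = T[:,:,k] for the frontal slices: S₀ = [[3, 9], [9, 27]], S₁ = [[-11, -6], [3, -18]].
If T = a₁ ⊗ b₁ ⊗ c₁ + a₂ ⊗ b₂ ⊗ c₂ then each S_k = c₁[k]·a₁b₁ᵀ + c₂[k]·a₂b₂ᵀ. S₀ and S₁ are linearly independent, so a₁b₁ᵀ and a₂b₂ᵀ must span the same plane of matrices: they are the rank-1 matrices of the form x·S₀ + y·S₁.
det(x·S₀ + y·S₁) is −324·xy + 216·y² = (-108)·(3·x − 2·y)(y), vanishing at (x:y) = (2:3) and (1:0).
M₁ = 2·S₀ + 3·S₁ = [[-27, 0], [27, 0]] = (-27)·[1, -1][1, 0]ᵀ and M₂ = S₀ = [[3, 9], [9, 27]] = 3·[1, 3][1, 3]ᵀ, so take a₁ = [1, -1], b₁ = [1, 0], a₂ = [1, 3], b₂ = [1, 3].
Each slice is an integer combination of E₁ = a₁b₁ᵀ and E₂ = a₂b₂ᵀ: S₀ = 3·E₂, S₁ = −9·E₁ − 2·E₂; reading off coefficients, c₁ = [0, -9] and c₂ = [3, -2].
Hence T = [1, -1] ⊗ [1, 0] ⊗ [0, -9] + [1, 3] ⊗ [1, 3] ⊗ [3, -2], so rank(T) ≤ 2.
These bounds meet, so rank(T) = 2.
Check entry T[1,0,0] = 9: (-1)·(1)·(0) + (3)·(1)·(3) = 9.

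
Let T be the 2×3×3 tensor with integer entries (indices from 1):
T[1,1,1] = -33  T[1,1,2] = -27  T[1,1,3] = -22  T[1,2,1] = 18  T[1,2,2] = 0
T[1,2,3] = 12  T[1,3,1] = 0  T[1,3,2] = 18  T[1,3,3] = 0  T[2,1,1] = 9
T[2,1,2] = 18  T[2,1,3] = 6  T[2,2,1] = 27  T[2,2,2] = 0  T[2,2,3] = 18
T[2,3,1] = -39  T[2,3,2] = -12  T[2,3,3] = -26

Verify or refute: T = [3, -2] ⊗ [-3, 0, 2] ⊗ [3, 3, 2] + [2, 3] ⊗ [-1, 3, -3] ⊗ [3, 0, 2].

Yes

Reconstruct entrywise from the claimed factors. For example, T[1,2,3] = 12 and Σₗ aₗ[1]bₗ[2]cₗ[3] = (3)·(0)·(2) + (2)·(3)·(2) = 12; checking all 18 entries, every one matches. The claim holds.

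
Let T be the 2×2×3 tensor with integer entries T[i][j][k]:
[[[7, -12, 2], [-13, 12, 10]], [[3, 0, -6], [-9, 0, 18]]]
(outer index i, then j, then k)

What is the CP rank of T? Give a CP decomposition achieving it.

Lower bound: the mode-2 unfolding of T (rows indexed by j, columns by (i,k) = (0,0), (0,1), (0,2), (1,0), (1,1), (1,2)) is [[7, -12, 2, 3, 0, -6], [-13, 12, 10, -9, 0, 18]].
There the 2×2 minor on rows j ∈ {0, 1}, columns (i,k) ∈ {(0,0), (0,1)} is det [[7, -12], [-13, 12]] = -72 ≠ 0, so this unfolding has rank ≥ 2; CP rank is at least every unfolding rank, so rank(T) ≥ 2. (Unfolding ranks only ever bound the CP rank from below — rank(T) can be strictly larger than all of them — so the matching upper bound has to come from an explicit 2-term decomposition.)
Upper bound — finding two terms. Write S_k = T[:,:,k] for the frontal slices: S₀ = [[7, -13], [3, -9]], S₁ = [[-12, 12], [0, 0]], S₂ = [[2, 10], [-6, 18]].
If T = a₁ ⊗ b₁ ⊗ c₁ + a₂ ⊗ b₂ ⊗ c₂ then each S_k = c₁[k]·a₁b₁ᵀ + c₂[k]·a₂b₂ᵀ. S₀ and S₁ are linearly independent, so a₁b₁ᵀ and a₂b₂ᵀ must span the same plane of matrices: they are the rank-1 matrices of the form x·S₀ + y·S₁.
det(x·S₀ + y·S₁) is −24·x² + 72·xy = (-24)·(x − 3·y)(x), vanishing at (x:y) = (3:1) and (0:1).
M₁ = 3·S₀ + S₁ = [[9, -27], [9, -27]] = 9·[1, 1][1, -3]ᵀ and M₂ = S₁ = [[-12, 12], [0, 0]] = (-12)·[1, 0][1, -1]ᵀ, so take a₁ = [1, 1], b₁ = [1, -3], a₂ = [1, 0], b₂ = [1, -1].
Each slice is an integer combination of E₁ = a₁b₁ᵀ and E₂ = a₂b₂ᵀ: S₀ = 3·E₁ + 4·E₂, S₁ = −12·E₂, S₂ = −6·E₁ + 8·E₂; reading off coefficients, c₁ = [3, 0, -6] and c₂ = [4, -12, 8].
Hence T = [1, 1] ⊗ [1, -3] ⊗ [3, 0, -6] + [1, 0] ⊗ [1, -1] ⊗ [4, -12, 8], so rank(T) ≤ 2.
These bounds meet, so rank(T) = 2.
Check entry T[1,0,0] = 3: (1)·(1)·(3) + (0)·(1)·(4) = 3.

rank(T) = 2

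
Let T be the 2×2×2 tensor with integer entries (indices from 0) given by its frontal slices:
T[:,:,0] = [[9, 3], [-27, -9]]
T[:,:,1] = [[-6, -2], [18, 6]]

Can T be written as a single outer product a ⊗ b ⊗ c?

The mode-1 fibre T[:,0,0] = [9, -27] gives a = [1, -3] (primitive direction); the mode-2 fibre T[0,:,0] = [9, 3] gives b = [3, 1]; then c[k] = T[0,0,k] / (a[0]·b[0]) = [9, -6] / 3 = [3, -2].
Expanding [1, -3] ⊗ [3, 1] ⊗ [3, -2] reproduces all 8 entries of T, so T = [1, -3] ⊗ [3, 1] ⊗ [3, -2] and rank(T) ≤ 1.
Equivalently every frontal slice T[:,:,k] is c[k] times the rank-1 matrix [1, -3] ⊗ [3, 1]. So T has rank 1 (it is nonzero).

Yes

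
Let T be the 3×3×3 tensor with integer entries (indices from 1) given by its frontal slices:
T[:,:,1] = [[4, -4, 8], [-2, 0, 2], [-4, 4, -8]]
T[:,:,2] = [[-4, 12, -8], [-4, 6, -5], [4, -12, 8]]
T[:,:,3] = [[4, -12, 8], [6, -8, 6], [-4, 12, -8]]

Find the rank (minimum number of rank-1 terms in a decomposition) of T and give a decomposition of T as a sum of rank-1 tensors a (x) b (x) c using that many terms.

Lower bound: the mode-2 unfolding of T (rows indexed by j, columns by (i,k) = (1,1), (1,2), (1,3), (2,1), (2,2), (2,3), (3,1), (3,2), (3,3)) is [[4, -4, 4, -2, -4, 6, -4, 4, -4], [-4, 12, -12, 0, 6, -8, 4, -12, 12], [8, -8, 8, 2, -5, 6, -8, 8, -8]].
There the 3×3 minor on rows j ∈ {1, 2, 3}, columns (i,k) ∈ {(1,1), (1,2), (2,1)} is det [[4, -4, -2], [-4, 12, 0], [8, -8, 2]] = 192 ≠ 0, so this unfolding has rank ≥ 3; CP rank is at least every unfolding rank, so rank(T) ≥ 3. (Unfolding ranks only ever bound the CP rank from below — rank(T) can be strictly larger than all of them — so the matching upper bound has to come from an explicit 3-term decomposition.)
Upper bound: T is a sum of 3 rank-1 terms, T = [0, 1, 0] (x) [2, -2, 1] (x) [-2, -1, 2] + [1, 0, -1] (x) [0, 1, 0] (x) [4, 4, -4] + [2, 1, -2] (x) [1, -2, 2] (x) [2, -2, 2] (one valid choice — decompositions are not unique — normalised so each a, b is primitive with positive first nonzero entry; check it by expanding all entries), so rank(T) ≤ 3.
These bounds meet, so rank(T) = 3.

rank(T) = 3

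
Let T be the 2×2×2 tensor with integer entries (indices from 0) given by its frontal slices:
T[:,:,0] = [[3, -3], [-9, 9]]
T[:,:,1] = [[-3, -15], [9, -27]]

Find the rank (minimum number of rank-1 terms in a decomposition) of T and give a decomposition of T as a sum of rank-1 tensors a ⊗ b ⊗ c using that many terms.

rank(T) = 2

Lower bound: the mode-1 unfolding of T (rows indexed by i, columns by (j,k) = (0,0), (0,1), (1,0), (1,1)) is [[3, -3, -3, -15], [-9, 9, 9, -27]].
There the 2×2 minor on rows i ∈ {0, 1}, columns (j,k) ∈ {(0,0), (1,1)} is det [[3, -15], [-9, -27]] = -216 ≠ 0, so this unfolding has rank ≥ 2; CP rank is at least every unfolding rank, so rank(T) ≥ 2. (Flattening ranks never certify an upper bound on CP rank; for that we must actually write T with 2 rank-1 terms.)
Upper bound — finding two terms. Write S_k = T[:,:,k] for the frontal slices: S₀ = [[3, -3], [-9, 9]], S₁ = [[-3, -15], [9, -27]].
If T = a₁ ⊗ b₁ ⊗ c₁ + a₂ ⊗ b₂ ⊗ c₂ then each S_k = c₁[k]·a₁b₁ᵀ + c₂[k]·a₂b₂ᵀ. S₀ and S₁ are linearly independent, so a₁b₁ᵀ and a₂b₂ᵀ must span the same plane of matrices: they are the rank-1 matrices of the form x·S₀ + y·S₁.
det(x·S₀ + y·S₁) is −216·xy + 216·y² = (-216)·(x − y)(y), vanishing at (x:y) = (1:1) and (1:0).
M₁ = S₀ + S₁ = [[0, -18], [0, -18]] = (-18)·[1, 1][0, 1]ᵀ and M₂ = S₀ = [[3, -3], [-9, 9]] = 3·[1, -3][1, -1]ᵀ, so take a₁ = [1, 1], b₁ = [0, 1], a₂ = [1, -3], b₂ = [1, -1].
Each slice is an integer combination of E₁ = a₁b₁ᵀ and E₂ = a₂b₂ᵀ: S₀ = 3·E₂, S₁ = −18·E₁ − 3·E₂; reading off coefficients, c₁ = [0, -18] and c₂ = [3, -3].
Hence T = [1, 1] ⊗ [0, 1] ⊗ [0, -18] + [1, -3] ⊗ [1, -1] ⊗ [3, -3], so rank(T) ≤ 2.
These bounds meet, so rank(T) = 2.
Check entry T[1,0,1] = 9: (1)·(0)·(-18) + (-3)·(1)·(-3) = 9.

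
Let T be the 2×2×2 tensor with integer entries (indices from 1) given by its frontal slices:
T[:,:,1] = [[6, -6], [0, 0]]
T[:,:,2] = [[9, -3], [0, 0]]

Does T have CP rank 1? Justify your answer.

The mode-3 unfolding of T (rows indexed by k, columns by (i,j) = (1,1), (1,2), (2,1), (2,2)) is [[6, -6, 0, 0], [9, -3, 0, 0]].
There the 2×2 minor on rows k ∈ {1, 2}, columns (i,j) ∈ {(1,1), (1,2)} is det [[6, -6], [9, -3]] = 36 ≠ 0, so this unfolding has rank ≥ 2; CP rank is at least every unfolding rank, so rank(T) ≥ 2.
In particular rank(T) ≥ 2 > 1, so T is not rank-1.

No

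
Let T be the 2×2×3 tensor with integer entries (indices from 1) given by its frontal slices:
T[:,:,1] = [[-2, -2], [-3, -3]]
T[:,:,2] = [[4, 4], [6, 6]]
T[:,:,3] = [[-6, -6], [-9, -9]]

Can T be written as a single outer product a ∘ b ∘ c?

The mode-1 fibre T[:,1,1] = [-2, -3] gives a = [2, 3] (primitive direction); the mode-2 fibre T[1,:,1] = [-2, -2] gives b = [1, 1]; then c[k] = T[1,1,k] / (a[1]·b[1]) = [-2, 4, -6] / 2 = [-1, 2, -3].
Expanding [2, 3] ∘ [1, 1] ∘ [-1, 2, -3] reproduces all 12 entries of T, so T = [2, 3] ∘ [1, 1] ∘ [-1, 2, -3] and rank(T) ≤ 1.
Equivalently every frontal slice T[:,:,k] is c[k] times the rank-1 matrix [2, 3] ∘ [1, 1]. So T has rank 1 (it is nonzero).

Yes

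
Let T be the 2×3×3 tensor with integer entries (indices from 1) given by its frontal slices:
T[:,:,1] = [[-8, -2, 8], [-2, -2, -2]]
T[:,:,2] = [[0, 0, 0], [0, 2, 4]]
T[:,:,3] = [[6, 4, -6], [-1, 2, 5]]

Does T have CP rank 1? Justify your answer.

The mode-3 unfolding of T (rows indexed by k, columns by (i,j) = (1,1), (1,2), (1,3), (2,1), (2,2), (2,3)) is [[-8, -2, 8, -2, -2, -2], [0, 0, 0, 0, 2, 4], [6, 4, -6, -1, 2, 5]].
There the 3×3 minor on rows k ∈ {1, 2, 3}, columns (i,j) ∈ {(1,1), (1,2), (2,2)} is det [[-8, -2, -2], [0, 0, 2], [6, 4, 2]] = 40 ≠ 0, so this unfolding has rank ≥ 3; CP rank is at least every unfolding rank, so rank(T) ≥ 3.
In particular rank(T) ≥ 3 > 1, so T is not rank-1.

No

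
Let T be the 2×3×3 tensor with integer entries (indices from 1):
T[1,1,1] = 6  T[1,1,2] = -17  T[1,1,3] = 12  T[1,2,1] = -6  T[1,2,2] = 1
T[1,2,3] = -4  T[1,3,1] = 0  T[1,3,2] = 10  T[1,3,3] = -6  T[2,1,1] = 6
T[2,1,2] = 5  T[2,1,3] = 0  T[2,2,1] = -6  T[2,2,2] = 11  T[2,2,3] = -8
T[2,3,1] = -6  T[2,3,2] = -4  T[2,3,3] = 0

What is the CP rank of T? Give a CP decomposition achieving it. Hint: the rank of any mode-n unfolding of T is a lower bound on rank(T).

Lower bound: in the mode-2 unfolding of T (rows indexed by j, columns by (i,k)) the 3×3 minor on rows j ∈ {1, 2, 3}, columns (i,k) ∈ {(1,1), (1,2), (1,3)} is det [[6, -17, 12], [-6, 1, -4], [0, 10, -6]] = 96 ≠ 0, so that unfolding has rank ≥ 3 and hence rank(T) ≥ 3 (CP rank is at least every unfolding rank, though it can be larger).
Upper bound: T is a sum of 3 rank-1 terms, T = (1, -1) ⊗ (1, -1, -2) ⊗ (-2, -1, 0) + (1, -1) ⊗ (2, 2, -1) ⊗ (0, -4, 2) + (2, 1) ⊗ (2, -2, -1) ⊗ (2, -2, 2) (one valid choice — decompositions are not unique — normalised so each a, b is primitive with positive first nonzero entry; check it by expanding all entries), so rank(T) ≤ 3.
These bounds meet, so rank(T) = 3.

rank(T) = 3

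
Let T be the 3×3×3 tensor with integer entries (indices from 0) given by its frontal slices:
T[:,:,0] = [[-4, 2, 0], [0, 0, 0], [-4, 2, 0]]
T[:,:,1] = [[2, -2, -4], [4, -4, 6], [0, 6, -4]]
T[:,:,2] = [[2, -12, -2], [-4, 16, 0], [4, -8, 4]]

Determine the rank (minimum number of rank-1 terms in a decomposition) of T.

Lower bound: the mode-3 unfolding of T (rows indexed by k, columns by (i,j) = (0,0), (0,1), (0,2), (1,0), (1,1), (1,2), (2,0), (2,1), (2,2)) is [[-4, 2, 0, 0, 0, 0, -4, 2, 0], [2, -2, -4, 4, -4, 6, 0, 6, -4], [2, -12, -2, -4, 16, 0, 4, -8, 4]].
There the 3×3 minor on rows k ∈ {0, 1, 2}, columns (i,j) ∈ {(0,0), (0,1), (0,2)} is det [[-4, 2, 0], [2, -2, -4], [2, -12, -2]] = 168 ≠ 0, so this unfolding has rank ≥ 3; CP rank is at least every unfolding rank, so rank(T) ≥ 3. (This is only a lower bound: in general the CP rank may exceed every unfolding rank, so we still need to exhibit 3 rank-1 terms summing to T.)
Upper bound: T is a sum of 3 rank-1 terms, T = (1, -2, 2) ⊗ (1, -2, 1) ⊗ (0, -2, 2) + (1, -1, 0) ⊗ (0, 2, 1) ⊗ (0, -2, -4) + (1, 0, 1) ⊗ (2, -1, 0) ⊗ (-2, 2, 0) (written with every a and b primitive with positive leading entry and the scale carried by c; CP decompositions are not unique, and this one is verified by expanding entrywise), so rank(T) ≤ 3.
These bounds meet, so rank(T) = 3.

3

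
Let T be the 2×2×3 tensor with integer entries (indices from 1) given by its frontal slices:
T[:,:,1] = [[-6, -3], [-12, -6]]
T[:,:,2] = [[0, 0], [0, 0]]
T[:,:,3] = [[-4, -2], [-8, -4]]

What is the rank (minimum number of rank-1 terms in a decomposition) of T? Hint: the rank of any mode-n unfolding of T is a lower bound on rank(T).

1

Lower bound: T ≠ 0 (e.g. T[1,1,1] = -6), so rank(T) ≥ 1.
Upper bound: the mode-1 fibre T[:,1,1] = [-6, -12] gives a = [1, 2] (primitive direction); the mode-2 fibre T[1,:,1] = [-6, -3] gives b = [2, 1]; then c[k] = T[1,1,k] / (a[1]·b[1]) = [-6, 0, -4] / 2 = [-3, 0, -2].
Expanding [1, 2] ⊗ [2, 1] ⊗ [-3, 0, -2] reproduces all 12 entries of T, so T = [1, 2] ⊗ [2, 1] ⊗ [-3, 0, -2] and rank(T) ≤ 1.
These bounds meet, so rank(T) = 1.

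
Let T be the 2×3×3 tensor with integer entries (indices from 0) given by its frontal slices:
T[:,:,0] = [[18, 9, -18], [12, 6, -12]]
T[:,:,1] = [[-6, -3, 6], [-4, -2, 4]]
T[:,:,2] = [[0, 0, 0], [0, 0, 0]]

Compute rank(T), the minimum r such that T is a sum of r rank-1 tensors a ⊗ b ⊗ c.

1

Lower bound: T ≠ 0 (e.g. T[0,0,0] = 18), so rank(T) ≥ 1.
Upper bound: if T = a ⊗ b ⊗ c then every fibre of T is a multiple of the corresponding factor, so read the factors off the fibres through the nonzero entry T[0,0,0] = 18.
The mode-1 fibre T[:,0,0] = [18, 12] gives a = [3, 2] (primitive direction); the mode-2 fibre T[0,:,0] = [18, 9, -18] gives b = [2, 1, -2]; then c[k] = T[0,0,k] / (a[0]·b[0]) = [18, -6, 0] / 6 = [3, -1, 0].
Expanding [3, 2] ⊗ [2, 1, -2] ⊗ [3, -1, 0] reproduces all 18 entries of T, so T = [3, 2] ⊗ [2, 1, -2] ⊗ [3, -1, 0] and rank(T) ≤ 1.
These bounds meet, so rank(T) = 1.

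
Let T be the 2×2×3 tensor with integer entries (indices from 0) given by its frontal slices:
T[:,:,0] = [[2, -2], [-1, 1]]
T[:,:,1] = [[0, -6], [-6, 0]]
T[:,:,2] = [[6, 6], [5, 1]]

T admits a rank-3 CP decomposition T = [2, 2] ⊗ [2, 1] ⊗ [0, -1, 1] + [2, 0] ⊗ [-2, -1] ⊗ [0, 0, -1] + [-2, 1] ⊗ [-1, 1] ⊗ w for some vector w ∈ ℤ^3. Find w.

w = [1, 2, -1]

Subtract the known terms from T to get the rank-1 residual R = [-2, 1] ⊗ [-1, 1] ⊗ w, so R[i,j,k] = a[i]·b[j]·w[k]. Pick indices with nonzero a[0]·b[0] = (-2)·(-1) = 2. Only the fibre through (0,0,·) is needed: R[0,0,:] = T[0,0,:] − Σₗ aₗ[0]bₗ[0]cₗ = [2, 0, 6] − (2)·(2)·[0, -1, 1] − (2)·(-2)·[0, 0, -1] = [2, 4, -2]. Then w[k] = R[0,0,k] / 2 for each k, giving w = [2, 4, -2] / 2 = [1, 2, -1].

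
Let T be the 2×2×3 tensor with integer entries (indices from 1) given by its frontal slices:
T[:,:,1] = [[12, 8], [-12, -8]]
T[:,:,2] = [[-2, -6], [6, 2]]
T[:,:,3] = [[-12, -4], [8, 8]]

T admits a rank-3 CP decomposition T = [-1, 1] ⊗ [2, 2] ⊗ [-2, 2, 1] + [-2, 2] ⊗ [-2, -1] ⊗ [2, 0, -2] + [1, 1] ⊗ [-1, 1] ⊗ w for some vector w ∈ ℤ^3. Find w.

Subtract the known terms from T to get the rank-1 residual R = [1, 1] ⊗ [-1, 1] ⊗ w, so R[i,j,k] = a[i]·b[j]·w[k]. Pick indices with nonzero a[1]·b[1] = (1)·(-1) = -1. Only the fibre through (1,1,·) is needed: R[1,1,:] = T[1,1,:] − Σₗ aₗ[1]bₗ[1]cₗ = [12, -2, -12] − (-1)·(2)·[-2, 2, 1] − (-2)·(-2)·[2, 0, -2] = [0, 2, -2]. Then w[k] = R[1,1,k] / -1 for each k, giving w = [0, 2, -2] / -1 = [0, -2, 2].

w = [0, -2, 2]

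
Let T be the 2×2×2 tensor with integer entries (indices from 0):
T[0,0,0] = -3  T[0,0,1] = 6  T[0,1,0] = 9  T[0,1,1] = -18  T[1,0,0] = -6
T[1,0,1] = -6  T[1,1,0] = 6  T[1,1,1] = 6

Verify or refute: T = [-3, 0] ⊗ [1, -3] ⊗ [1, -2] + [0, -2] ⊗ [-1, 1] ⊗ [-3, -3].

Yes

Reconstruct entrywise from the claimed factors. For example, T[1,1,1] = 6 and Σₗ aₗ[1]bₗ[1]cₗ[1] = (0)·(-3)·(-2) + (-2)·(1)·(-3) = 6; checking all 8 entries, every one matches. The claim holds.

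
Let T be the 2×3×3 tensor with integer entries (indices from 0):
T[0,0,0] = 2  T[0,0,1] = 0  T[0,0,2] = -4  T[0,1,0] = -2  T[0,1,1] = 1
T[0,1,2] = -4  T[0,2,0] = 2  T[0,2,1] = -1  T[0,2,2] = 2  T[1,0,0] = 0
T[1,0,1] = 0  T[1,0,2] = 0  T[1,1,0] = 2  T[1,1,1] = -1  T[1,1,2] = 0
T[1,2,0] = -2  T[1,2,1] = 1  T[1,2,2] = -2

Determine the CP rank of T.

3

Lower bound: the mode-3 unfolding of T (rows indexed by k, columns by (i,j) = (0,0), (0,1), (0,2), (1,0), (1,1), (1,2)) is [[2, -2, 2, 0, 2, -2], [0, 1, -1, 0, -1, 1], [-4, -4, 2, 0, 0, -2]].
There the 3×3 minor on rows k ∈ {0, 1, 2}, columns (i,j) ∈ {(0,0), (0,1), (0,2)} is det [[2, -2, 2], [0, 1, -1], [-4, -4, 2]] = -4 ≠ 0, so this unfolding has rank ≥ 3; CP rank is at least every unfolding rank, so rank(T) ≥ 3. (Flattening ranks never certify an upper bound on CP rank; for that we must actually write T with 3 rank-1 terms.)
Upper bound: T is a sum of 3 rank-1 terms, T = (1, -1) ⊗ (0, 1, -1) ⊗ (-2, 1, -2) + (1, 0) ⊗ (1, 0, 0) ⊗ (2, 0, -4) + (1, 1) ⊗ (0, 1, 0) ⊗ (0, 0, -2) (written with every a and b primitive with positive leading entry and the scale carried by c; CP decompositions are not unique, and this one is verified by expanding entrywise), so rank(T) ≤ 3.
These bounds meet, so rank(T) = 3.
Check entry T[1,1,2] = 0: (-1)·(1)·(-2) + (0)·(0)·(-4) + (1)·(1)·(-2) = 0.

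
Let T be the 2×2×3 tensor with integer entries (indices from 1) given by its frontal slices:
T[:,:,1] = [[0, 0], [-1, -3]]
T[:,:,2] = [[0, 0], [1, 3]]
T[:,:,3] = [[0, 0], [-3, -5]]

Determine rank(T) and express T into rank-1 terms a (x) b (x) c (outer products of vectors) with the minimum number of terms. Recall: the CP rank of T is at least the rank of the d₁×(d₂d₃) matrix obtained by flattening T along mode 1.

rank(T) = 2

Lower bound: the mode-2 unfolding of T (rows indexed by j, columns by (i,k) = (1,1), (1,2), (1,3), (2,1), (2,2), (2,3)) is [[0, 0, 0, -1, 1, -3], [0, 0, 0, -3, 3, -5]].
There the 2×2 minor on rows j ∈ {1, 2}, columns (i,k) ∈ {(2,1), (2,3)} is det [[-1, -3], [-3, -5]] = -4 ≠ 0, so this unfolding has rank ≥ 2; CP rank is at least every unfolding rank, so rank(T) ≥ 2. (Flattening ranks never certify an upper bound on CP rank; for that we must actually write T with 2 rank-1 terms.)
Upper bound — finding two terms. Every mode-1 slice of T is a multiple of one matrix: T[i,:,:] = a[i]·M with a = (0, 1) and M = [[-1, 1, -3], [-3, 3, -5]] (rows indexed by j, columns by k). So it suffices to write M as a sum of two rank-1 matrices.
Splitting M by its rows (j = 1, 2), M = (1, 0)(-1, 1, -3)ᵀ + (0, 1)(-3, 3, -5)ᵀ.
Hence T = (0, 1) (x) (1, 0) (x) (-1, 1, -3) + (0, 1) (x) (0, 1) (x) (-3, 3, -5), so rank(T) ≤ 2.
These bounds meet, so rank(T) = 2.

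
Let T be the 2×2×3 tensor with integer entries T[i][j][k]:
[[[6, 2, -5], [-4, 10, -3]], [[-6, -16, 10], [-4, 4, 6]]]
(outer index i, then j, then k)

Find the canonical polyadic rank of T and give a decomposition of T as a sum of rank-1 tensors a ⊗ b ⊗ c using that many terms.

rank(T) = 3

Lower bound: the mode-3 unfolding of T (rows indexed by k, columns by (i,j) = (0,0), (0,1), (1,0), (1,1)) is [[6, -4, -6, -4], [2, 10, -16, 4], [-5, -3, 10, 6]].
There the 3×3 minor on rows k ∈ {0, 1, 2}, columns (i,j) ∈ {(0,0), (0,1), (1,0)} is det [[6, -4, -6], [2, 10, -16], [-5, -3, 10]] = -192 ≠ 0, so this unfolding has rank ≥ 3; CP rank is at least every unfolding rank, so rank(T) ≥ 3. (Unfolding ranks only ever bound the CP rank from below — rank(T) can be strictly larger than all of them — so the matching upper bound has to come from an explicit 3-term decomposition.)
Upper bound: T is a sum of 3 rank-1 terms, T = (1, -2) ⊗ (1, -1) ⊗ (2, 2, -1) + (1, -2) ⊗ (1, 1) ⊗ (2, 4, -4) + (1, 1) ⊗ (1, -2) ⊗ (2, -4, 0) (one valid choice — decompositions are not unique — normalised so each a, b is primitive with positive first nonzero entry; check it by expanding all entries), so rank(T) ≤ 3.
These bounds meet, so rank(T) = 3.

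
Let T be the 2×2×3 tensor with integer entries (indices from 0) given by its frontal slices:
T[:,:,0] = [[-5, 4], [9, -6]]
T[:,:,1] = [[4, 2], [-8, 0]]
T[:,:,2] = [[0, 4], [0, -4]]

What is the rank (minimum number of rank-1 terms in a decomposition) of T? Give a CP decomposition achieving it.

rank(T) = 3

Lower bound: the mode-3 unfolding of T (rows indexed by k, columns by (i,j) = (0,0), (0,1), (1,0), (1,1)) is [[-5, 4, 9, -6], [4, 2, -8, 0], [0, 4, 0, -4]].
There the 3×3 minor on rows k ∈ {0, 1, 2}, columns (i,j) ∈ {(0,0), (0,1), (1,0)} is det [[-5, 4, 9], [4, 2, -8], [0, 4, 0]] = -16 ≠ 0, so this unfolding has rank ≥ 3; CP rank is at least every unfolding rank, so rank(T) ≥ 3. (Flattening ranks never certify an upper bound on CP rank; for that we must actually write T with 3 rank-1 terms.)
Upper bound: T is a sum of 3 rank-1 terms, T = [1, -2] ⊗ [2, -1] ⊗ [-2, 2, 0] + [1, -1] ⊗ [0, 1] ⊗ [2, 4, 4] + [1, -1] ⊗ [1, 0] ⊗ [-1, 0, 0] (written with every a and b primitive with positive leading entry and the scale carried by c; CP decompositions are not unique, and this one is verified by expanding entrywise), so rank(T) ≤ 3.
These bounds meet, so rank(T) = 3.
Check entry T[1,0,2] = 0: (-2)·(2)·(0) + (-1)·(0)·(4) + (-1)·(1)·(0) = 0.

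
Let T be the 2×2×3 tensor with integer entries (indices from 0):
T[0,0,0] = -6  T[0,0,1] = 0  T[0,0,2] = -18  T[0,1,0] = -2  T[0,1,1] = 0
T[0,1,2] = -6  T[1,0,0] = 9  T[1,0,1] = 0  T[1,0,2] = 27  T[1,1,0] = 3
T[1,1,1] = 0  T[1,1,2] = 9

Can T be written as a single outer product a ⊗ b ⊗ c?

Yes

The mode-1 fibre T[:,0,0] = [-6, 9] gives a = [2, -3] (primitive direction); the mode-2 fibre T[0,:,0] = [-6, -2] gives b = [3, 1]; then c[k] = T[0,0,k] / (a[0]·b[0]) = [-6, 0, -18] / 6 = [-1, 0, -3].
Expanding [2, -3] ⊗ [3, 1] ⊗ [-1, 0, -3] reproduces all 12 entries of T, so T = [2, -3] ⊗ [3, 1] ⊗ [-1, 0, -3] and rank(T) ≤ 1.
Equivalently every frontal slice T[:,:,k] is c[k] times the rank-1 matrix [2, -3] ⊗ [3, 1]. So T has rank 1 (it is nonzero).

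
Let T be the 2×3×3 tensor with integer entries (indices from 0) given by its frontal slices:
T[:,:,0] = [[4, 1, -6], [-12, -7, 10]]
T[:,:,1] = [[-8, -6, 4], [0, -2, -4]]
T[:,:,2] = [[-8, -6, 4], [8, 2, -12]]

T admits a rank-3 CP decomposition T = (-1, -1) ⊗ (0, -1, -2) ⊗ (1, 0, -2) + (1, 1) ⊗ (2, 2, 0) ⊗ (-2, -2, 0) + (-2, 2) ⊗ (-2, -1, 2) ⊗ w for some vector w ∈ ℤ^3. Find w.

Subtract the known terms from T to get the rank-1 residual R = (-2, 2) ⊗ (-2, -1, 2) ⊗ w, so R[i,j,k] = a[i]·b[j]·w[k]. Pick indices with nonzero a[0]·b[0] = (-2)·(-2) = 4. Only the fibre through (0,0,·) is needed: R[0,0,:] = T[0,0,:] − Σₗ aₗ[0]bₗ[0]cₗ = [4, -8, -8] − (-1)·(0)·(1, 0, -2) − (1)·(2)·(-2, -2, 0) = [8, -4, -8]. Then w[k] = R[0,0,k] / 4 for each k, giving w = [8, -4, -8] / 4 = (2, -1, -2).

w = (2, -1, -2)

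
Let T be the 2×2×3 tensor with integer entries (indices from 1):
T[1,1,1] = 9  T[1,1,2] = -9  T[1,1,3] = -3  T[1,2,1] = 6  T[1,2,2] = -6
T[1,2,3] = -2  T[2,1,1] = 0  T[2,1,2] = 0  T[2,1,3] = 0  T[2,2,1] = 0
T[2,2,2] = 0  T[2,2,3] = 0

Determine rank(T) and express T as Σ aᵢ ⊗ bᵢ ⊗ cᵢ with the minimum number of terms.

rank(T) = 1

Lower bound: T ≠ 0 (e.g. T[1,1,1] = 9), so rank(T) ≥ 1.
Upper bound: if T = a ⊗ b ⊗ c then every fibre of T is a multiple of the corresponding factor, so read the factors off the fibres through the nonzero entry T[1,1,1] = 9.
The mode-1 fibre T[:,1,1] = [9, 0] gives a = (1, 0) (primitive direction); the mode-2 fibre T[1,:,1] = [9, 6] gives b = (3, 2); then c[k] = T[1,1,k] / (a[1]·b[1]) = [9, -9, -3] / 3 = (3, -3, -1).
Expanding (1, 0) ⊗ (3, 2) ⊗ (3, -3, -1) reproduces all 12 entries of T, so T = (1, 0) ⊗ (3, 2) ⊗ (3, -3, -1) and rank(T) ≤ 1.
These bounds meet, so rank(T) = 1.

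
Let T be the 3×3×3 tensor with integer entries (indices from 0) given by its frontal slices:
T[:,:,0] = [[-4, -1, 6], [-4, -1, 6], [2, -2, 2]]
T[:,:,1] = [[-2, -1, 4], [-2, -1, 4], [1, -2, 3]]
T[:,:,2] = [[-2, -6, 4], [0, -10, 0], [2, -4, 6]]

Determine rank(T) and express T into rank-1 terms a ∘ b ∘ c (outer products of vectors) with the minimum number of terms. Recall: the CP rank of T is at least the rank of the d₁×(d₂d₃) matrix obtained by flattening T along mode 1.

Lower bound: the mode-3 unfolding of T (rows indexed by k, columns by (i,j) = (0,0), (0,1), (0,2), (1,0), (1,1), (1,2), (2,0), (2,1), (2,2)) is [[-4, -1, 6, -4, -1, 6, 2, -2, 2], [-2, -1, 4, -2, -1, 4, 1, -2, 3], [-2, -6, 4, 0, -10, 0, 2, -4, 6]].
There the 3×3 minor on rows k ∈ {0, 1, 2}, columns (i,j) ∈ {(0,0), (0,1), (0,2)} is det [[-4, -1, 6], [-2, -1, 4], [-2, -6, 4]] = -20 ≠ 0, so this unfolding has rank ≥ 3; CP rank is at least every unfolding rank, so rank(T) ≥ 3. (This is only a lower bound: in general the CP rank may exceed every unfolding rank, so we still need to exhibit 3 rank-1 terms summing to T.)
Upper bound: T is a sum of 3 rank-1 terms, T = [1, 1, 2] ∘ [0, 1, -2] ∘ [-1, -1, -2] + [1, 2, 0] ∘ [1, -2, -2] ∘ [0, 0, 2] + [2, 2, -1] ∘ [1, 0, -1] ∘ [-2, -1, -2] (one valid choice — decompositions are not unique — normalised so each a, b is primitive with positive first nonzero entry; check it by expanding all entries), so rank(T) ≤ 3.
These bounds meet, so rank(T) = 3.

rank(T) = 3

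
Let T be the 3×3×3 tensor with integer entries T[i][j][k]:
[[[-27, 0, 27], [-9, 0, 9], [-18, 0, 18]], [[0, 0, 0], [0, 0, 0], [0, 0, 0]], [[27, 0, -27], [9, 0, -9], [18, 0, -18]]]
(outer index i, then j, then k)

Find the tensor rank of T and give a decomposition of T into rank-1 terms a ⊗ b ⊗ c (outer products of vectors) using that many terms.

Lower bound: T ≠ 0 (e.g. T[0,0,0] = -27), so rank(T) ≥ 1.
Upper bound: if T = a ⊗ b ⊗ c then every fibre of T is a multiple of the corresponding factor, so read the factors off the fibres through the nonzero entry T[0,0,0] = -27.
The mode-1 fibre T[:,0,0] = [-27, 0, 27] gives a = [1, 0, -1] (primitive direction); the mode-2 fibre T[0,:,0] = [-27, -9, -18] gives b = [3, 1, 2]; then c[k] = T[0,0,k] / (a[0]·b[0]) = [-27, 0, 27] / 3 = [-9, 0, 9].
Expanding [1, 0, -1] ⊗ [3, 1, 2] ⊗ [-9, 0, 9] reproduces all 27 entries of T, so T = [1, 0, -1] ⊗ [3, 1, 2] ⊗ [-9, 0, 9] and rank(T) ≤ 1.
These bounds meet, so rank(T) = 1.
Check entry T[1,0,0] = 0: (0)·(3)·(-9) = 0.

rank(T) = 1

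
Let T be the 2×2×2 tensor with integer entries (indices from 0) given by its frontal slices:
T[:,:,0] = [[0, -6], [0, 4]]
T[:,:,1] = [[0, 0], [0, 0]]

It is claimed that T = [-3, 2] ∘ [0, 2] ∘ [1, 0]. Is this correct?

Yes

Reconstruct entrywise from the claimed factors. For example, T[0,0,1] = 0 and Σₗ aₗ[0]bₗ[0]cₗ[1] = (-3)·(0)·(0) = 0; checking all 8 entries, every one matches. The claim holds.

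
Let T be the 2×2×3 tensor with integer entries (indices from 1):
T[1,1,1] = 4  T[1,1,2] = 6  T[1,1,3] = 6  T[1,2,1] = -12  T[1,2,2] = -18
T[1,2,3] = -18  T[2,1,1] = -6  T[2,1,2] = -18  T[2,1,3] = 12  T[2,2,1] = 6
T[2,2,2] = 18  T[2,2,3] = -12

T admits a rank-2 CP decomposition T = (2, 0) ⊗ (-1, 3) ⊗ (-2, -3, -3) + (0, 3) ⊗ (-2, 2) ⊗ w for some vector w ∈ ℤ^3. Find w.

Subtract the known terms from T to get the rank-1 residual R = (0, 3) ⊗ (-2, 2) ⊗ w, so R[i,j,k] = a[i]·b[j]·w[k]. Pick indices with nonzero a[2]·b[1] = (3)·(-2) = -6. Only the fibre through (2,1,·) is needed: R[2,1,:] = T[2,1,:] − Σₗ aₗ[2]bₗ[1]cₗ = [-6, -18, 12] − (0)·(-1)·(-2, -3, -3) = [-6, -18, 12]. Then w[k] = R[2,1,k] / -6 for each k, giving w = [-6, -18, 12] / -6 = (1, 3, -2).

w = (1, 3, -2)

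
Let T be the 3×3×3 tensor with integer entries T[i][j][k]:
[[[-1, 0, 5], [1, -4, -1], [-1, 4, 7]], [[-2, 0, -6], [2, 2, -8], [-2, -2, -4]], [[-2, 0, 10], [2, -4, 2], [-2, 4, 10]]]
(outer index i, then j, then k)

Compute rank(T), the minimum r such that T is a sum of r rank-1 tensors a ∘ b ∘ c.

3

Lower bound: in the mode-1 unfolding of T (rows indexed by i, columns by (j,k)) the 3×3 minor on rows i ∈ {0, 1, 2}, columns (j,k) ∈ {(0,0), (0,2), (1,1)} is det [[-1, 5, -4], [-2, -6, 2], [-2, 10, -4]] = 64 ≠ 0, so that unfolding has rank ≥ 3 and hence rank(T) ≥ 3 (CP rank is at least every unfolding rank, though it can be larger).
Upper bound: T is a sum of 3 rank-1 terms, T = [1, -2, 2] ∘ [2, 2, 1] ∘ [0, 0, 2] + [1, 2, 2] ∘ [1, -1, 1] ∘ [-1, 0, 1] + [2, -1, 2] ∘ [0, 1, -1] ∘ [0, -2, -2] (one valid choice — decompositions are not unique — normalised so each a, b is primitive with positive first nonzero entry; check it by expanding all entries), so rank(T) ≤ 3.
These bounds meet, so rank(T) = 3.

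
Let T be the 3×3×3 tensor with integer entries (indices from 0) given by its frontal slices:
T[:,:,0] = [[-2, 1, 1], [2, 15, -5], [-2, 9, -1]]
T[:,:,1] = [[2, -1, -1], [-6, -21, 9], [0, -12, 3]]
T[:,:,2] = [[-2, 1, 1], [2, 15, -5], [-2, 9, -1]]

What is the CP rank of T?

Lower bound: the mode-3 unfolding of T (rows indexed by k, columns by (i,j) = (0,0), (0,1), (0,2), (1,0), (1,1), (1,2), (2,0), (2,1), (2,2)) is [[-2, 1, 1, 2, 15, -5, -2, 9, -1], [2, -1, -1, -6, -21, 9, 0, -12, 3], [-2, 1, 1, 2, 15, -5, -2, 9, -1]].
There the 2×2 minor on rows k ∈ {0, 1}, columns (i,j) ∈ {(0,0), (1,0)} is det [[-2, 2], [2, -6]] = 8 ≠ 0, so this unfolding has rank ≥ 2; CP rank is at least every unfolding rank, so rank(T) ≥ 2. (Unfolding ranks only ever bound the CP rank from below — rank(T) can be strictly larger than all of them — so the matching upper bound has to come from an explicit 2-term decomposition.)
Upper bound — finding two terms. Write S_k = T[:,:,k] for the frontal slices: S₀ = [[-2, 1, 1], [2, 15, -5], [-2, 9, -1]], S₁ = [[2, -1, -1], [-6, -21, 9], [0, -12, 3]], S₂ = [[-2, 1, 1], [2, 15, -5], [-2, 9, -1]].
If T = a₁ ⊗ b₁ ⊗ c₁ + a₂ ⊗ b₂ ⊗ c₂ then each S_k = c₁[k]·a₁b₁ᵀ + c₂[k]·a₂b₂ᵀ. S₀ and S₁ are linearly independent, so a₁b₁ᵀ and a₂b₂ᵀ must span the same plane of matrices: they are the rank-1 matrices of the form x·S₀ + y·S₁.
The 2×2 minor of x·S₀ + y·S₁ on rows {0,1}, columns {0,1} is −32·x² + 80·xy − 48·y² = (-16)·(2·x − 3·y)(x − y), vanishing at (x:y) = (3:2) and (1:1).
M₁ = 3·S₀ + 2·S₁ = [[-2, 1, 1], [-6, 3, 3], [-6, 3, 3]] = −[1, 3, 3][2, -1, -1]ᵀ and M₂ = S₀ + S₁ = [[0, 0, 0], [-4, -6, 4], [-2, -3, 2]] = −[0, 2, 1][2, 3, -2]ᵀ, so take a₁ = [1, 3, 3], b₁ = [2, -1, -1], a₂ = [0, 2, 1], b₂ = [2, 3, -2].
Each slice is an integer combination of E₁ = a₁b₁ᵀ and E₂ = a₂b₂ᵀ: S₀ = −E₁ + 2·E₂, S₁ = E₁ − 3·E₂, S₂ = −E₁ + 2·E₂; reading off coefficients, c₁ = [-1, 1, -1] and c₂ = [2, -3, 2].
Hence T = [1, 3, 3] ⊗ [2, -1, -1] ⊗ [-1, 1, -1] + [0, 2, 1] ⊗ [2, 3, -2] ⊗ [2, -3, 2], so rank(T) ≤ 2.
These bounds meet, so rank(T) = 2.

2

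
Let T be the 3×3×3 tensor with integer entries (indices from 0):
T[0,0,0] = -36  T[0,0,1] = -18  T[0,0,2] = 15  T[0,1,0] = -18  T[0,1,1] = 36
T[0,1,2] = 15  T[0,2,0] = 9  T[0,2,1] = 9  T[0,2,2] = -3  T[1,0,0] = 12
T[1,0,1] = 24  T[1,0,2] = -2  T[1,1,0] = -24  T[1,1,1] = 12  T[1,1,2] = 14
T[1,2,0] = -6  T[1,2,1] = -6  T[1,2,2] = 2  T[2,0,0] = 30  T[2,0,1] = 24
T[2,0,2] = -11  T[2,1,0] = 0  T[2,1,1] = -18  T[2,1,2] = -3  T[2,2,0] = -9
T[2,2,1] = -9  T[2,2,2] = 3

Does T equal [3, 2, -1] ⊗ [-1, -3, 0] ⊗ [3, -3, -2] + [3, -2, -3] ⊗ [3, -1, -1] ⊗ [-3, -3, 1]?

Yes

Reconstruct entrywise from the claimed factors. For example, T[0,1,0] = -18 and Σₗ aₗ[0]bₗ[1]cₗ[0] = (3)·(-3)·(3) + (3)·(-1)·(-3) = -18; checking all 27 entries, every one matches. The claim holds.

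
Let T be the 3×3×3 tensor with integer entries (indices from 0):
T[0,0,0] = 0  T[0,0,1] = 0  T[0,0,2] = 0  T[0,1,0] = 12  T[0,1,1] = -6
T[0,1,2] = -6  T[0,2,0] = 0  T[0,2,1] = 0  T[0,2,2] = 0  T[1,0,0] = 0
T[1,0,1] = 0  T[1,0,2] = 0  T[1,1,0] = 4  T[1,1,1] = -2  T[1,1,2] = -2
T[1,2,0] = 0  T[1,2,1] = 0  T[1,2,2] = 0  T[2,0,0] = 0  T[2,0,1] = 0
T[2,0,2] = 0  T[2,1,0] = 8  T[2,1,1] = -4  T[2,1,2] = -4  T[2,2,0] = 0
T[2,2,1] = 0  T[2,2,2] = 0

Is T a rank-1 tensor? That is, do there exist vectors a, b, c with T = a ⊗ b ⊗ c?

The mode-1 fibre T[:,1,0] = [12, 4, 8] gives a = [3, 1, 2] (primitive direction); the mode-2 fibre T[0,:,0] = [0, 12, 0] gives b = [0, 1, 0]; then c[k] = T[0,1,k] / (a[0]·b[1]) = [12, -6, -6] / 3 = [4, -2, -2].
Expanding [3, 1, 2] ⊗ [0, 1, 0] ⊗ [4, -2, -2] reproduces all 27 entries of T, so T = [3, 1, 2] ⊗ [0, 1, 0] ⊗ [4, -2, -2] and rank(T) ≤ 1.
Equivalently every frontal slice T[:,:,k] is c[k] times the rank-1 matrix [3, 1, 2] ⊗ [0, 1, 0]. So T has rank 1 (it is nonzero).

Yes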